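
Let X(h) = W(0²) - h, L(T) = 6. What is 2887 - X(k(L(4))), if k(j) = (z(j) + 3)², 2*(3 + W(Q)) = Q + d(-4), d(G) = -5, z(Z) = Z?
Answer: 5947/2 ≈ 2973.5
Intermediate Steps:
W(Q) = -11/2 + Q/2 (W(Q) = -3 + (Q - 5)/2 = -3 + (-5 + Q)/2 = -3 + (-5/2 + Q/2) = -11/2 + Q/2)
k(j) = (3 + j)² (k(j) = (j + 3)² = (3 + j)²)
X(h) = -11/2 - h (X(h) = (-11/2 + (½)*0²) - h = (-11/2 + (½)*0) - h = (-11/2 + 0) - h = -11/2 - h)
2887 - X(k(L(4))) = 2887 - (-11/2 - (3 + 6)²) = 2887 - (-11/2 - 1*9²) = 2887 - (-11/2 - 1*81) = 2887 - (-11/2 - 81) = 2887 - 1*(-173/2) = 2887 + 173/2 = 5947/2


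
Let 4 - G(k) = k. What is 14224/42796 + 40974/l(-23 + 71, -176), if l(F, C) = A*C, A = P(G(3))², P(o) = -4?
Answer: -214183565/15064192 ≈ -14.218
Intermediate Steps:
G(k) = 4 - k
A = 16 (A = (-4)² = 16)
l(F, C) = 16*C
14224/42796 + 40974/l(-23 + 71, -176) = 14224/42796 + 40974/((16*(-176))) = 14224*(1/42796) + 40974/(-2816) = 3556/10699 + 40974*(-1/2816) = 3556/10699 - 20487/1408 = -214183565/15064192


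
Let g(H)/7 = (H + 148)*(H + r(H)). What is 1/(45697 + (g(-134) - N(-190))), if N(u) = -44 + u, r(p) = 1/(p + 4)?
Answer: 65/2131886 ≈ 3.0489e-5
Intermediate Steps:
r(p) = 1/(4 + p)
g(H) = 7*(148 + H)*(H + 1/(4 + H)) (g(H) = 7*((H + 148)*(H + 1/(4 + H))) = 7*((148 + H)*(H + 1/(4 + H))) = 7*(148 + H)*(H + 1/(4 + H)))
1/(45697 + (g(-134) - N(-190))) = 1/(45697 + (7*(148 - 134 - 134*(4 - 134)*(148 - 134))/(4 - 134) - (-44 - 190))) = 1/(45697 + (7*(148 - 134 - 134*(-130)*14)/(-130) - 1*(-234))) = 1/(45697 + (7*(-1/130)*(148 - 134 + 243880) + 234)) = 1/(45697 + (7*(-1/130)*243894 + 234)) = 1/(45697 + (-853629/65 + 234)) = 1/(45697 - 838419/65) = 1/(2131886/65) = 65/2131886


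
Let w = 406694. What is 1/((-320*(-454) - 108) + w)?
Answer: 1/551866 ≈ 1.8120e-6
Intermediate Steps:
1/((-320*(-454) - 108) + w) = 1/((-320*(-454) - 108) + 406694) = 1/((145280 - 108) + 406694) = 1/(145172 + 406694) = 1/551866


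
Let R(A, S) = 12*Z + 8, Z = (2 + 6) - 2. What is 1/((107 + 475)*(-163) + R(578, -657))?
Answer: -1/94786 ≈ -1.0550e-5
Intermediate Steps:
Z = 6 (Z = 8 - 2 = 6)
R(A, S) = 80 (R(A, S) = 12*6 + 8 = 72 + 8 = 80)
1/((107 + 475)*(-163) + R(578, -657)) = 1/((107 + 475)*(-163) + 80) = 1/(582*(-163) + 80) = 1/(-94866 + 80) = 1/(-94786) = -1/94786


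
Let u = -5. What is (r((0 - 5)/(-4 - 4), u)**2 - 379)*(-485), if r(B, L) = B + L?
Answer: 11170035/64 ≈ 1.7453e+5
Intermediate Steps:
(r((0 - 5)/(-4 - 4), u)**2 - 379)*(-485) = (((0 - 5)/(-4 - 4) - 5)**2 - 379)*(-485) = ((-5/(-8) - 5)**2 - 379)*(-485) = ((-5*(-1/8) - 5)**2 - 379)*(-485) = ((5/8 - 5)**2 - 379)*(-485) = ((-35/8)**2 - 379)*(-485) = (1225/64 - 379)*(-485) = -23031/64*(-485) = 11170035/64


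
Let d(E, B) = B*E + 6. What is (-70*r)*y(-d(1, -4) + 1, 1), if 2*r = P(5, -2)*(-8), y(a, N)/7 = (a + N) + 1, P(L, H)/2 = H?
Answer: -7840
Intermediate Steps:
P(L, H) = 2*H
d(E, B) = 6 + B*E
y(a, N) = 7 + 7*N + 7*a (y(a, N) = 7*((a + N) + 1) = 7*((N + a) + 1) = 7*(1 + N + a) = 7 + 7*N + 7*a)
r = 16 (r = ((2*(-2))*(-8))/2 = (-4*(-8))/2 = (½)*32 = 16)
(-70*r)*y(-d(1, -4) + 1, 1) = (-70*16)*(7 + 7*1 + 7*(-(6 - 4*1) + 1)) = -1120*(7 + 7 + 7*(-(6 - 4) + 1)) = -1120*(7 + 7 + 7*(-1*2 + 1)) = -1120*(7 + 7 + 7*(-2 + 1)) = -1120*(7 + 7 + 7*(-1)) = -1120*(7 + 7 - 7) = -1120*7 = -7840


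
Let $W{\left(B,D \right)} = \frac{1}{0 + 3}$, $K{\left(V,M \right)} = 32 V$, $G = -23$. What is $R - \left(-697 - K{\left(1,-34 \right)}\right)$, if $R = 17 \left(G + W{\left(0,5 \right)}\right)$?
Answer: $\frac{1031}{3} \approx 343.67$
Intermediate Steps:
$W{\left(B,D \right)} = \frac{1}{3}$
$R = - \frac{1156}{3}$ ($R = 17 \left(-23 + \frac{1}{3}\right) = 17 \left(- \frac{68}{3}\right) = - \frac{1156}{3} \approx -385.33$)
$R - \left(-697 - K{\left(1,-34 \right)}\right) = - \frac{1156}{3} - \left(-697 - 32 \cdot 1\right) = - \frac{1156}{3} - \left(-697 - 32\right) = - \frac{1156}{3} - -729 = - \frac{1156}{3} + 729 = \frac{1031}{3}$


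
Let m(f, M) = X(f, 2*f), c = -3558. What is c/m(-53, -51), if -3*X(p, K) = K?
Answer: -5337/53 ≈ -100.70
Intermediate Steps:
X(p, K) = -K/3
m(f, M) = -2*f/3
c/m(-53, -51) = -3558/((-2/3*(-53))) = -3558/106/3 = -3558*3/106 = -5337/53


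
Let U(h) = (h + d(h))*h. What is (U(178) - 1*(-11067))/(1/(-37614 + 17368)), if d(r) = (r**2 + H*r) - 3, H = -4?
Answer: -112471247318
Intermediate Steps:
d(r) = -3 + r**2 - 4*r (d(r) = (r**2 - 4*r) - 3 = -3 + r**2 - 4*r)
U(h) = h*(-3 + h**2 - 3*h) (U(h) = (h + (-3 + h**2 - 4*h))*h = (-3 + h**2 - 3*h)*h = h*(-3 + h**2 - 3*h))
(U(178) - 1*(-11067))/(1/(-37614 + 17368)) = (178*(-3 + 178**2 - 3*178) - 1*(-11067))/(1/(-37614 + 17368)) = (178*(-3 + 31684 - 534) + 11067)/(1/(-20246)) = (178*31147 + 11067)/(-1/20246) = (5544166 + 11067)*(-20246) = 5555233*(-20246) = -112471247318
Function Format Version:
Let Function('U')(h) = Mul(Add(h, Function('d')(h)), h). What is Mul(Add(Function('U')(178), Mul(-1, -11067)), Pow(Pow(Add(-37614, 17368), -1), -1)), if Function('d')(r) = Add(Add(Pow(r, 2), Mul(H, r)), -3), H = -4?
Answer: -112471247318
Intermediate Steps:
Function('d')(r) = Add(-3, Pow(r, 2), Mul(-4, r)) (Function('d')(r) = Add(Add(Pow(r, 2), Mul(-4, r)), -3) = Add(-3, Pow(r, 2), Mul(-4, r)))
Function('U')(h) = Mul(h, Add(-3, Pow(h, 2), Mul(-3, h))) (Function('U')(h) = Mul(Add(h, Add(-3, Pow(h, 2), Mul(-4, h))), h) = Mul(Add(-3, Pow(h, 2), Mul(-3, h)), h) = Mul(h, Add(-3, Pow(h, 2), Mul(-3, h))))
Mul(Add(Function('U')(178), Mul(-1, -11067)), Pow(Pow(Add(-37614, 17368), -1), -1)) = Mul(Add(Mul(178, Add(-3, Pow(178, 2), Mul(-3, 178))), Mul(-1, -11067)), Pow(Pow(Add(-37614, 17368), -1), -1)) = Mul(Add(Mul(178, Add(-3, 31684, -534)), 11067), Pow(Pow(-20246, -1), -1)) = Mul(Add(Mul(178, 31147), 11067), Pow(Rational(-1, 20246), -1)) = Mul(Add(5544166, 11067), -20246) = Mul(5555233, -20246) = -112471247318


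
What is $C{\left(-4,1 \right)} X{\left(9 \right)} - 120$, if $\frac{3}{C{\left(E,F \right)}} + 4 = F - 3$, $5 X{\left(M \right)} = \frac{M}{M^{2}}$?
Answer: $- \frac{10801}{90} \approx -120.01$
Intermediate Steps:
$X{\left(M \right)} = \frac{1}{5 M}$ ($X{\left(M \right)} = \frac{M \frac{1}{M^{2}}}{5} = \frac{1}{5 M}$)
$C{\left(E,F \right)} = \frac{3}{-7 + F}$ ($C{\left(E,F \right)} = \frac{3}{-4 + \left(F - 3\right)} = \frac{3}{-4 + \left(-3 + F\right)} = \frac{3}{-7 + F}$)
$C{\left(-4,1 \right)} X{\left(9 \right)} - 120 = \frac{3}{-7 + 1} \frac{1}{5 \cdot 9} - 120 = \frac{3}{-6} \cdot \frac{1}{5} \cdot \frac{1}{9} - 120 = 3 \left(- \frac{1}{6}\right) \frac{1}{45} - 120 = \left(- \frac{1}{2}\right) \frac{1}{45} - 120 = - \frac{1}{90} - 120 = - \frac{10801}{90}$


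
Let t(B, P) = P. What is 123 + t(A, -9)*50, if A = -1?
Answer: -327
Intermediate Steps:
123 + t(A, -9)*50 = 123 - 9*50 = 123 - 450 = -327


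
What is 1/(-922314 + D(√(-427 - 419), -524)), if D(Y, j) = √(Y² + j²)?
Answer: -461157/425331420433 - √273730/850662840866 ≈ -1.0848e-6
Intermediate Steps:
1/(-922314 + D(√(-427 - 419), -524)) = 1/(-922314 + √((√(-427 - 419))² + (-524)²)) = 1/(-922314 + √((√(-846))² + 274576)) = 1/(-922314 + √((3*I*√94)² + 274576)) = 1/(-922314 + √(-846 + 274576)) = 1/(-922314 + √273730)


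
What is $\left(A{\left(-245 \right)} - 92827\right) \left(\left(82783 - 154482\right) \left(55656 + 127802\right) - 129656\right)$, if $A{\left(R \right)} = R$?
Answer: $1224258365919456$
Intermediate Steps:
$\left(A{\left(-245 \right)} - 92827\right) \left(\left(82783 - 154482\right) \left(55656 + 127802\right) - 129656\right) = \left(-245 - 92827\right) \left(\left(82783 - 154482\right) \left(55656 + 127802\right) - 129656\right) = - 93072 \left(\left(-71699\right) 183458 - 129656\right) = - 93072 \left(-13153755142 - 129656\right) = \left(-93072\right) \left(-13153884798\right) = 1224258365919456$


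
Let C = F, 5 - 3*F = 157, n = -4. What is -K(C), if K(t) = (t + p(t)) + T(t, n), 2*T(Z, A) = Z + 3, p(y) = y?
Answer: 751/6 ≈ 125.17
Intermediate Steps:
T(Z, A) = 3/2 + Z/2 (T(Z, A) = (Z + 3)/2 = (3 + Z)/2 = 3/2 + Z/2)
F = -152/3 (F = 5/3 - ⅓*157 = 5/3 - 157/3 = -152/3 ≈ -50.667)
C = -152/3 ≈ -50.667
K(t) = 3/2 + 5*t/2 (K(t) = (t + t) + (3/2 + t/2) = 2*t + (3/2 + t/2) = 3/2 + 5*t/2)
-K(C) = -(3/2 + (5/2)*(-152/3)) = -(3/2 - 380/3) = -1*(-751/6) = 751/6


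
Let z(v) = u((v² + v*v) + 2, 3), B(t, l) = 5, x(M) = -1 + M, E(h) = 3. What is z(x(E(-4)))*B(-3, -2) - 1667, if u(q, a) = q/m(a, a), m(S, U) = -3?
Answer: -5051/3 ≈ -1683.7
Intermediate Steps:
u(q, a) = -q/3 (u(q, a) = q/(-3) = q*(-⅓) = -q/3)
z(v) = -⅔ - 2*v²/3 (z(v) = -((v² + v*v) + 2)/3 = -((v² + v²) + 2)/3 = -(2*v² + 2)/3 = -(2 + 2*v²)/3 = -⅔ - 2*v²/3)
z(x(E(-4)))*B(-3, -2) - 1667 = (-⅔ - 2*(-1 + 3)²/3)*5 - 1667 = (-⅔ - ⅔*2²)*5 - 1667 = (-⅔ - ⅔*4)*5 - 1667 = (-⅔ - 8/3)*5 - 1667 = -10/3*5 - 1667 = -50/3 - 1667 = -5051/3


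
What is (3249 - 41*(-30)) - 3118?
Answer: 1361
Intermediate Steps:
(3249 - 41*(-30)) - 3118 = (3249 + 1230) - 3118 = 4479 - 3118 = 1361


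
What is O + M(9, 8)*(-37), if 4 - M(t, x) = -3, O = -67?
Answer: -326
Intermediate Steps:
M(t, x) = 7 (M(t, x) = 4 - 1*(-3) = 4 + 3 = 7)
O + M(9, 8)*(-37) = -67 + 7*(-37) = -67 - 259 = -326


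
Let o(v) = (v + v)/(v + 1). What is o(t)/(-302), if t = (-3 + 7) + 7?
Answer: -11/1812 ≈ -0.0060706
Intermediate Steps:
t = 11 (t = 4 + 7 = 11)
o(v) = 2*v/(1 + v) (o(v) = (2*v)/(1 + v) = 2*v/(1 + v))
o(t)/(-302) = (2*11/(1 + 11))/(-302) = (2*11/12)*(-1/302) = (2*11*(1/12))*(-1/302) = (11/6)*(-1/302) = -11/1812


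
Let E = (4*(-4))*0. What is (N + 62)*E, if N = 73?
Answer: 0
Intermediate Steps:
E = 0 (E = -16*0 = 0)
(N + 62)*E = (73 + 62)*0 = 135*0 = 0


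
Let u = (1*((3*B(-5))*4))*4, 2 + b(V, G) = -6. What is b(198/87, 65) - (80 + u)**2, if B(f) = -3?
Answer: -4104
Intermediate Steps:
b(V, G) = -8 (b(V, G) = -2 - 6 = -8)
u = -144 (u = (1*((3*(-3))*4))*4 = (1*(-9*4))*4 = (1*(-36))*4 = -36*4 = -144)
b(198/87, 65) - (80 + u)**2 = -8 - (80 - 144)**2 = -8 - 1*(-64)**2 = -8 - 1*4096 = -8 - 4096 = -4104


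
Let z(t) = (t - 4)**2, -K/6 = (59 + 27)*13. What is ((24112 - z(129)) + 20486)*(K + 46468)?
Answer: 1151966480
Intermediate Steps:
K = -6708 (K = -6*(59 + 27)*13 = -516*13 = -6*1118 = -6708)
z(t) = (-4 + t)**2
((24112 - z(129)) + 20486)*(K + 46468) = ((24112 - (-4 + 129)**2) + 20486)*(-6708 + 46468) = ((24112 - 1*125**2) + 20486)*39760 = ((24112 - 1*15625) + 20486)*39760 = ((24112 - 15625) + 20486)*39760 = (8487 + 20486)*39760 = 28973*39760 = 1151966480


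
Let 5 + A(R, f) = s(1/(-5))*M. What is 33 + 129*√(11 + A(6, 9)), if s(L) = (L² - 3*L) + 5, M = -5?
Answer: 33 + 129*I*√555/5 ≈ 33.0 + 607.81*I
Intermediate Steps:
s(L) = 5 + L² - 3*L
A(R, f) = -166/5 (A(R, f) = -5 + (5 + (1/(-5))² - 3/(-5))*(-5) = -5 + (5 + (-⅕)² - 3*(-⅕))*(-5) = -5 + (5 + 1/25 + ⅗)*(-5) = -5 + (141/25)*(-5) = -5 - 141/5 = -166/5)
33 + 129*√(11 + A(6, 9)) = 33 + 129*√(11 - 166/5) = 33 + 129*√(-111/5) = 33 + 129*(I*√555/5) = 33 + 129*I*√555/5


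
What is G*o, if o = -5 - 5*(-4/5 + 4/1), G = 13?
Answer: -273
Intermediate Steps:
o = -21 (o = -5 - 5*(-4*1/5 + 4*1) = -5 - 5*(-4/5 + 4) = -5 - 5*16/5 = -5 - 16 = -21)
G*o = 13*(-21) = -273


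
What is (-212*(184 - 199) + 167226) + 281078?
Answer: 451484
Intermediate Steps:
(-212*(184 - 199) + 167226) + 281078 = (-212*(-15) + 167226) + 281078 = (3180 + 167226) + 281078 = 170406 + 281078 = 451484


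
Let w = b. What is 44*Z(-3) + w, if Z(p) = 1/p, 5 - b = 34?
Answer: -131/3 ≈ -43.667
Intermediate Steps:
b = -29 (b = 5 - 1*34 = 5 - 34 = -29)
w = -29
44*Z(-3) + w = 44/(-3) - 29 = 44*(-⅓) - 29 = -44/3 - 29 = -131/3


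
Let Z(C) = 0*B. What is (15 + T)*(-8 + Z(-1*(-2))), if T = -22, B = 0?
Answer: 56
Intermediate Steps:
Z(C) = 0 (Z(C) = 0*0 = 0)
(15 + T)*(-8 + Z(-1*(-2))) = (15 - 22)*(-8 + 0) = -7*(-8) = 56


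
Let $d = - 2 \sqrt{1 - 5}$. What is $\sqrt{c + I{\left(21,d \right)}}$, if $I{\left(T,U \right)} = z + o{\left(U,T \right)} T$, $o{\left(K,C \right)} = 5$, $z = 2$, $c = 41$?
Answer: $2 \sqrt{37} \approx 12.166$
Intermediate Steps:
$d = - 4 i$ ($d = - 2 \sqrt{-4} = - 2 \cdot 2 i = - 4 i \approx - 4.0 i$)
$I{\left(T,U \right)} = 2 + 5 T$
$\sqrt{c + I{\left(21,d \right)}} = \sqrt{41 + \left(2 + 5 \cdot 21\right)} = \sqrt{41 + \left(2 + 105\right)} = \sqrt{41 + 107} = \sqrt{148} = 2 \sqrt{37}$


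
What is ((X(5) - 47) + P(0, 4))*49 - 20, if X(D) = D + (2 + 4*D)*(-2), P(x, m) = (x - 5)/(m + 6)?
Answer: -8517/2 ≈ -4258.5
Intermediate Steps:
P(x, m) = (-5 + x)/(6 + m)
X(D) = -4 - 7*D (X(D) = D + (-4 - 8*D) = -4 - 7*D)
((X(5) - 47) + P(0, 4))*49 - 20 = (((-4 - 7*5) - 47) + (-5 + 0)/(6 + 4))*49 - 20 = (((-4 - 35) - 47) - 5/10)*49 - 20 = ((-39 - 47) + (⅒)*(-5))*49 - 20 = (-86 - ½)*49 - 20 = -173/2*49 - 20 = -8477/2 - 20 = -8517/2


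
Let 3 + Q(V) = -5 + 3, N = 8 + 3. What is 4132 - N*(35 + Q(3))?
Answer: 3802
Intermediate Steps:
N = 11
Q(V) = -5 (Q(V) = -3 + (-5 + 3) = -3 - 2 = -5)
4132 - N*(35 + Q(3)) = 4132 - 11*(35 - 5) = 4132 - 11*30 = 4132 - 1*330 = 4132 - 330 = 3802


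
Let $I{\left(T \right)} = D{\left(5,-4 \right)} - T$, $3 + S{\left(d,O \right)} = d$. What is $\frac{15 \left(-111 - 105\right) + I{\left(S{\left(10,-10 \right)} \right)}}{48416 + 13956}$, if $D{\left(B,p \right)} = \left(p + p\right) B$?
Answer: $- \frac{3287}{62372} \approx -0.0527$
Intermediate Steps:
$S{\left(d,O \right)} = -3 + d$
$D{\left(B,p \right)} = 2 B p$ ($D{\left(B,p \right)} = 2 p B = 2 B p$)
$I{\left(T \right)} = -40 - T$ ($I{\left(T \right)} = 2 \cdot 5 \left(-4\right) - T = -40 - T$)
$\frac{15 \left(-111 - 105\right) + I{\left(S{\left(10,-10 \right)} \right)}}{48416 + 13956} = \frac{15 \left(-111 - 105\right) - 47}{48416 + 13956} = \frac{15 \left(-216\right) - 47}{62372} = \left(-3240 - 47\right) \frac{1}{62372} = \left(-3287\right) \frac{1}{62372} = - \frac{3287}{62372}$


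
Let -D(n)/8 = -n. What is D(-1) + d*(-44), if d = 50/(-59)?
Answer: 1728/59 ≈ 29.288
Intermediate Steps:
d = -50/59 (d = 50*(-1/59) = -50/59 ≈ -0.84746)
D(n) = 8*n (D(n) = -(-8)*n = 8*n)
D(-1) + d*(-44) = 8*(-1) - 50/59*(-44) = -8 + 2200/59 = 1728/59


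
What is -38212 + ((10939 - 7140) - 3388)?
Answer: -37801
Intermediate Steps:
-38212 + ((10939 - 7140) - 3388) = -38212 + (3799 - 3388) = -38212 + 411 = -37801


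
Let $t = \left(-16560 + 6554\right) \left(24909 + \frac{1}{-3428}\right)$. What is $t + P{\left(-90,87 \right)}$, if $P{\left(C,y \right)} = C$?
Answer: $- \frac{427196573413}{1714} \approx -2.4924 \cdot 10^{8}$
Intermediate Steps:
$t = - \frac{427196419153}{1714}$ ($t = - 10006 \left(24909 - \frac{1}{3428}\right) = \left(-10006\right) \frac{85388051}{3428} = - \frac{427196419153}{1714} \approx -2.4924 \cdot 10^{8}$)
$t + P{\left(-90,87 \right)} = - \frac{427196419153}{1714} - 90 = - \frac{427196573413}{1714}$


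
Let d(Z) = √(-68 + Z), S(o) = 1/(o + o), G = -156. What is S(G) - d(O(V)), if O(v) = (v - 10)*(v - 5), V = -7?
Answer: -1/312 - 2*√34 ≈ -11.665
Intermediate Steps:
S(o) = 1/(2*o)
O(v) = (-10 + v)*(-5 + v)
S(G) - d(O(V)) = (½)/(-156) - √(-68 + (50 + (-7)² - 15*(-7))) = (½)*(-1/156) - √(-68 + (50 + 49 + 105)) = -1/312 - √(-68 + 204) = -1/312 - √136 = -1/312 - 2*√34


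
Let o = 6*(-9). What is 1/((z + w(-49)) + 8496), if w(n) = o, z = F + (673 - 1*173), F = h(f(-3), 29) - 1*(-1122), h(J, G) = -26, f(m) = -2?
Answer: 1/10038 ≈ 9.9621e-5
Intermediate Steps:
F = 1096 (F = -26 - 1*(-1122) = -26 + 1122 = 1096)
o = -54
z = 1596 (z = 1096 + (673 - 1*173) = 1096 + (673 - 173) = 1096 + 500 = 1596)
w(n) = -54
1/((z + w(-49)) + 8496) = 1/((1596 - 54) + 8496) = 1/(1542 + 8496) = 1/10038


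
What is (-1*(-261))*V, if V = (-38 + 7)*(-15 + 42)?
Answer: -218457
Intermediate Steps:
V = -837 (V = -31*27 = -837)
(-1*(-261))*V = -1*(-261)*(-837) = 261*(-837) = -218457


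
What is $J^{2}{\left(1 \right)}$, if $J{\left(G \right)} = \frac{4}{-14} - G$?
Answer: $\frac{81}{49} \approx 1.6531$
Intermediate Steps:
$J{\left(G \right)} = - \frac{2}{7} - G$ ($J{\left(G \right)} = 4 \left(- \frac{1}{14}\right) - G = - \frac{2}{7} - G$)
$J^{2}{\left(1 \right)} = \left(- \frac{2}{7} - 1\right)^{2} = \left(- \frac{9}{7}\right)^{2} = \frac{81}{49}$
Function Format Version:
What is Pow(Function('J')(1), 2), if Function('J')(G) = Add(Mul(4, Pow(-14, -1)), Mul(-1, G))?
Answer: Rational(81, 49) ≈ 1.6531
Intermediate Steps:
Function('J')(G) = Add(Rational(-2, 7), Mul(-1, G)) (Function('J')(G) = Add(Mul(4, Rational(-1, 14)), Mul(-1, G)) = Add(Rational(-2, 7), Mul(-1, G)))
Pow(Function('J')(1), 2) = Pow(Add(Rational(-2, 7), Mul(-1, 1)), 2) = Pow(Add(Rational(-2, 7), -1), 2) = Pow(Rational(-9, 7), 2) = Rational(81, 49)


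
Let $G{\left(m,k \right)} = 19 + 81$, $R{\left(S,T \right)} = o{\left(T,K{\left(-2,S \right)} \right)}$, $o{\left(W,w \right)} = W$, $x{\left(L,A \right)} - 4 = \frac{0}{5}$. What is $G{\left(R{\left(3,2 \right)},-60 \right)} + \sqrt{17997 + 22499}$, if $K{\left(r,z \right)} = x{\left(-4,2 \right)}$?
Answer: $100 + 4 \sqrt{2531} \approx 301.24$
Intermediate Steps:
$x{\left(L,A \right)} = 4$ ($x{\left(L,A \right)} = 4 + \frac{0}{5} = 4 + 0 \cdot \frac{1}{5} = 4 + 0 = 4$)
$K{\left(r,z \right)} = 4$
$R{\left(S,T \right)} = T$
$G{\left(m,k \right)} = 100$
$G{\left(R{\left(3,2 \right)},-60 \right)} + \sqrt{17997 + 22499} = 100 + \sqrt{17997 + 22499} = 100 + \sqrt{40496} = 100 + 4 \sqrt{2531}$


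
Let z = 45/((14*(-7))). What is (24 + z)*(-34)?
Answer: -39219/49 ≈ -800.39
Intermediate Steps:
z = -45/98 (z = 45/(-98) = 45*(-1/98) = -45/98 ≈ -0.45918)
(24 + z)*(-34) = (24 - 45/98)*(-34) = (2307/98)*(-34) = -39219/49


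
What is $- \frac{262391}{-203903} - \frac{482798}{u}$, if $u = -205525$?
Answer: $\frac{152371870869}{41907164075} \approx 3.6359$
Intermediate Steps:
$- \frac{262391}{-203903} - \frac{482798}{u} = - \frac{262391}{-203903} - \frac{482798}{-205525} = \left(-262391\right) \left(- \frac{1}{203903}\right) - - \frac{482798}{205525} = \frac{262391}{203903} + \frac{482798}{205525} = \frac{152371870869}{41907164075}$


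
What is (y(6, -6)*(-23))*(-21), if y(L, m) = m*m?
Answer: 17388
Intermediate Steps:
y(L, m) = m**2
(y(6, -6)*(-23))*(-21) = ((-6)**2*(-23))*(-21) = (36*(-23))*(-21) = -828*(-21) = 17388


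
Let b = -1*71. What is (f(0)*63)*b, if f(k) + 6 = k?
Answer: 26838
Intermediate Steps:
b = -71
f(k) = -6 + k
(f(0)*63)*b = ((-6 + 0)*63)*(-71) = -6*63*(-71) = -378*(-71) = 26838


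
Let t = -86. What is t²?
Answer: 7396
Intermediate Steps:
t² = (-86)² = 7396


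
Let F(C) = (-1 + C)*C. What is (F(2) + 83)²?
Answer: 7225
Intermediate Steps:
F(C) = C*(-1 + C)
(F(2) + 83)² = (2*(-1 + 2) + 83)² = (2*1 + 83)² = (2 + 83)² = 85² = 7225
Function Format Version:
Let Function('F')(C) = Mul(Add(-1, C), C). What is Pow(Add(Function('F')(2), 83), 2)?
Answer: 7225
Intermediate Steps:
Function('F')(C) = Mul(C, Add(-1, C))
Pow(Add(Function('F')(2), 83), 2) = Pow(Add(Mul(2, Add(-1, 2)), 83), 2) = Pow(Add(Mul(2, 1), 83), 2) = Pow(Add(2, 83), 2) = Pow(85, 2) = 7225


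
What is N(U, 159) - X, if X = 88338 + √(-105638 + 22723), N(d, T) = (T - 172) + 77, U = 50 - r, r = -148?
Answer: -88274 - I*√82915 ≈ -88274.0 - 287.95*I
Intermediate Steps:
U = 198 (U = 50 - 1*(-148) = 50 + 148 = 198)
N(d, T) = -95 + T (N(d, T) = (-172 + T) + 77 = -95 + T)
X = 88338 + I*√82915 (X = 88338 + √(-82915) = 88338 + I*√82915 ≈ 88338.0 + 287.95*I)
N(U, 159) - X = (-95 + 159) - (88338 + I*√82915) = 64 + (-88338 - I*√82915) = -88274 - I*√82915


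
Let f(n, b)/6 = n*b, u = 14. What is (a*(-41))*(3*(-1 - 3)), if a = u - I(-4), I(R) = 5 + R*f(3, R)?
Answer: -137268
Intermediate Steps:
f(n, b) = 6*b*n (f(n, b) = 6*(n*b) = 6*(b*n) = 6*b*n)
I(R) = 5 + 18*R² (I(R) = 5 + R*(6*R*3) = 5 + R*(18*R) = 5 + 18*R²)
a = -279 (a = 14 - (5 + 18*(-4)²) = 14 - (5 + 18*16) = 14 - (5 + 288) = 14 - 1*293 = 14 - 293 = -279)
(a*(-41))*(3*(-1 - 3)) = (-279*(-41))*(3*(-1 - 3)) = 11439*(3*(-4)) = 11439*(-12) = -137268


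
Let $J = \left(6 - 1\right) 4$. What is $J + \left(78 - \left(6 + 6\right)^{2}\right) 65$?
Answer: $-4270$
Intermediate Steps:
$J = 20$ ($J = 5 \cdot 4 = 20$)
$J + \left(78 - \left(6 + 6\right)^{2}\right) 65 = 20 + \left(78 - \left(6 + 6\right)^{2}\right) 65 = 20 + \left(78 - 12^{2}\right) 65 = 20 + \left(78 - 144\right) 65 = 20 - 4290 = -4270$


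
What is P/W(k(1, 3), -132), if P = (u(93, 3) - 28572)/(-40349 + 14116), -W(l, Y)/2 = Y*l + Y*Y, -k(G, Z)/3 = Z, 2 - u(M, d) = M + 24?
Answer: -28687/976497192 ≈ -2.9377e-5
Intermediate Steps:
u(M, d) = -22 - M (u(M, d) = 2 - (M + 24) = 2 - (24 + M) = 2 + (-24 - M) = -22 - M)
k(G, Z) = -3*Z
W(l, Y) = -2*Y² - 2*Y*l (W(l, Y) = -2*(Y*l + Y*Y) = -2*(Y*l + Y²) = -2*(Y² + Y*l) = -2*Y² - 2*Y*l)
P = 28687/26233 (P = ((-22 - 1*93) - 28572)/(-40349 + 14116) = ((-22 - 93) - 28572)/(-26233) = (-115 - 28572)*(-1/26233) = -28687*(-1/26233) = 28687/26233 ≈ 1.0935)
P/W(k(1, 3), -132) = 28687/(26233*((-2*(-132)*(-132 - 3*3)))) = 28687/(26233*((-2*(-132)*(-132 - 9)))) = 28687/(26233*((-2*(-132)*(-141)))) = (28687/26233)/(-37224) = (28687/26233)*(-1/37224) = -28687/976497192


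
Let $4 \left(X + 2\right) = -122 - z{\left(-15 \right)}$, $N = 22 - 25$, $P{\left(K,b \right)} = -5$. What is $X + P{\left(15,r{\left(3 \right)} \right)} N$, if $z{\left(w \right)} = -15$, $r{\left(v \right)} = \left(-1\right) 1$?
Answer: $- \frac{55}{4} \approx -13.75$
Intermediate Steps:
$r{\left(v \right)} = -1$
$N = -3$
$X = - \frac{115}{4}$ ($X = -2 + \frac{-122 - -15}{4} = -2 + \frac{-122 + 15}{4} = -2 + \frac{1}{4} \left(-107\right) = -2 - \frac{107}{4} = - \frac{115}{4} \approx -28.75$)
$X + P{\left(15,r{\left(3 \right)} \right)} N = - \frac{115}{4} - -15 = - \frac{115}{4} + 15 = - \frac{55}{4}$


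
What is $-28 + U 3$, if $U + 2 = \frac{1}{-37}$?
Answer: $- \frac{1261}{37} \approx -34.081$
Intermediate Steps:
$U = - \frac{75}{37}$ ($U = -2 + \frac{1}{-37} = -2 - \frac{1}{37} = - \frac{75}{37} \approx -2.027$)
$-28 + U 3 = -28 - \frac{225}{37} = - \frac{1261}{37}$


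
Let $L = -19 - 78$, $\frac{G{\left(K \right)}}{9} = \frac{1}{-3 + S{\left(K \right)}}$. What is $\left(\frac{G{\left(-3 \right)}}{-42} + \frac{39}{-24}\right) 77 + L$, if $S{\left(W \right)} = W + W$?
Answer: $- \frac{5287}{24} \approx -220.29$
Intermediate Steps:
$S{\left(W \right)} = 2 W$
$G{\left(K \right)} = \frac{9}{-3 + 2 K}$
$L = -97$ ($L = -19 - 78 = -97$)
$\left(\frac{G{\left(-3 \right)}}{-42} + \frac{39}{-24}\right) 77 + L = \left(\frac{9 \frac{1}{-3 + 2 \left(-3\right)}}{-42} + \frac{39}{-24}\right) 77 - 97 = \left(\frac{9}{-3 - 6} \left(- \frac{1}{42}\right) + 39 \left(- \frac{1}{24}\right)\right) 77 - 97 = \left(\frac{9}{-9} \left(- \frac{1}{42}\right) - \frac{13}{8}\right) 77 - 97 = \left(9 \left(- \frac{1}{9}\right) \left(- \frac{1}{42}\right) - \frac{13}{8}\right) 77 - 97 = \left(\left(-1\right) \left(- \frac{1}{42}\right) - \frac{13}{8}\right) 77 - 97 = \left(\frac{1}{42} - \frac{13}{8}\right) 77 - 97 = \left(- \frac{269}{168}\right) 77 - 97 = - \frac{2959}{24} - 97 = - \frac{5287}{24}$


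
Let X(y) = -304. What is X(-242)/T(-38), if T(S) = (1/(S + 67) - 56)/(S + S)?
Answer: -670016/1623 ≈ -412.83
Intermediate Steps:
T(S) = (-56 + 1/(67 + S))/(2*S) (T(S) = (1/(67 + S) - 56)/((2*S)) = (-56 + 1/(67 + S))*(1/(2*S)) = (-56 + 1/(67 + S))/(2*S))
X(-242)/T(-38) = -304*(-76*(67 - 38)/(-3751 - 56*(-38))) = -304*(-2204/(-3751 + 2128)) = -304/((½)*(-1/38)*(1/29)*(-1623)) = -304/1623/2204 = -304*2204/1623 = -670016/1623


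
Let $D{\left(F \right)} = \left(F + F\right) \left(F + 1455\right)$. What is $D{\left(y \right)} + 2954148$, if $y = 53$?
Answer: $3113996$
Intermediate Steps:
$D{\left(F \right)} = 2 F \left(1455 + F\right)$
$D{\left(y \right)} + 2954148 = 2 \cdot 53 \left(1455 + 53\right) + 2954148 = 2 \cdot 53 \cdot 1508 + 2954148 = 159848 + 2954148 = 3113996$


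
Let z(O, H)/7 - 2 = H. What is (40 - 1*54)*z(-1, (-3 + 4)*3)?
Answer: -490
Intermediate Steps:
z(O, H) = 14 + 7*H
(40 - 1*54)*z(-1, (-3 + 4)*3) = (40 - 1*54)*(14 + 7*((-3 + 4)*3)) = (40 - 54)*(14 + 7*(1*3)) = -14*(14 + 7*3) = -14*(14 + 21) = -14*35 = -490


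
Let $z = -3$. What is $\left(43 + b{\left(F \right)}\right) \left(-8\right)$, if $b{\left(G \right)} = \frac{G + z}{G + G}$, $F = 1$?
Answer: $-336$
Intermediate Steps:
$b{\left(G \right)} = \frac{-3 + G}{2 G}$ ($b{\left(G \right)} = \frac{G - 3}{G + G} = \frac{-3 + G}{2 G}$)
$\left(43 + b{\left(F \right)}\right) \left(-8\right) = \left(43 + \frac{-3 + 1}{2 \cdot 1}\right) \left(-8\right) = \left(43 + \frac{1}{2} \cdot 1 \left(-2\right)\right) \left(-8\right) = \left(43 - 1\right) \left(-8\right) = 42 \left(-8\right) = -336$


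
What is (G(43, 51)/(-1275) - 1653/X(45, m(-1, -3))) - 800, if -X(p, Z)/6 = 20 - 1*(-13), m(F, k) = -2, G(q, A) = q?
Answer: -7402257/9350 ≈ -791.69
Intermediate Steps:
X(p, Z) = -198 (X(p, Z) = -6*(20 - 1*(-13)) = -6*(20 + 13) = -6*33 = -198)
(G(43, 51)/(-1275) - 1653/X(45, m(-1, -3))) - 800 = (43/(-1275) - 1653/(-198)) - 800 = (43*(-1/1275) - 1653*(-1/198)) - 800 = (-43/1275 + 551/66) - 800 = 77743/9350 - 800 = -7402257/9350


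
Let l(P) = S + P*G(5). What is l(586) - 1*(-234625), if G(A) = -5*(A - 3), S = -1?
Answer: 228764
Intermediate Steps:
G(A) = 15 - 5*A (G(A) = -5*(-3 + A) = 15 - 5*A)
l(P) = -1 - 10*P (l(P) = -1 + P*(15 - 5*5) = -1 + P*(15 - 25) = -1 + P*(-10) = -1 - 10*P)
l(586) - 1*(-234625) = (-1 - 10*586) - 1*(-234625) = (-1 - 5860) + 234625 = -5861 + 234625 = 228764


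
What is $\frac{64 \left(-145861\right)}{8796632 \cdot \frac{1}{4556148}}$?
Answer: $- \frac{5316514427424}{1099579} \approx -4.835 \cdot 10^{6}$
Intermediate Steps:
$\frac{64 \left(-145861\right)}{8796632 \cdot \frac{1}{4556148}} = - \frac{9335104}{8796632 \cdot \frac{1}{4556148}} = - \frac{9335104}{\frac{2199158}{1139037}} = \left(-9335104\right) \frac{1139037}{2199158} = - \frac{5316514427424}{1099579}$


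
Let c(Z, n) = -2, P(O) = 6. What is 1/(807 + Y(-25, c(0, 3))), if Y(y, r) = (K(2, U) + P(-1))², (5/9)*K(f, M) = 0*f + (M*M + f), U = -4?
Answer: 25/57039 ≈ 0.00043830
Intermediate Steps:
K(f, M) = 9*f/5 + 9*M²/5 (K(f, M) = 9*(0*f + (M*M + f))/5 = 9*(0 + (M² + f))/5 = 9*(0 + (f + M²))/5 = 9*(f + M²)/5 = 9*f/5 + 9*M²/5)
Y(y, r) = 36864/25 (Y(y, r) = (((9/5)*2 + (9/5)*(-4)²) + 6)² = ((18/5 + (9/5)*16) + 6)² = ((18/5 + 144/5) + 6)² = (162/5 + 6)² = (192/5)² = 36864/25)
1/(807 + Y(-25, c(0, 3))) = 1/(807 + 36864/25) = 1/(57039/25) = 25/57039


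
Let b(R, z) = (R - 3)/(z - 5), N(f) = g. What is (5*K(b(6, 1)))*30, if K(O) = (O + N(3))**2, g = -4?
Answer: 27075/8 ≈ 3384.4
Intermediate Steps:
N(f) = -4
b(R, z) = (-3 + R)/(-5 + z)
K(O) = (-4 + O)**2 (K(O) = (O - 4)**2 = (-4 + O)**2)
(5*K(b(6, 1)))*30 = (5*(-4 + (-3 + 6)/(-5 + 1))**2)*30 = (5*(-4 + 3/(-4))**2)*30 = (5*(-4 - 1/4*3)**2)*30 = (5*(-4 - 3/4)**2)*30 = (5*(-19/4)**2)*30 = (5*(361/16))*30 = (1805/16)*30 = 27075/8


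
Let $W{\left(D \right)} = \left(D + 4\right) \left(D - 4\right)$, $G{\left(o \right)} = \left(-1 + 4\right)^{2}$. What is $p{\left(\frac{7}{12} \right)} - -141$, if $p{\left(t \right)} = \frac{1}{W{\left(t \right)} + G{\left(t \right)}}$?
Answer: $\frac{135075}{959} \approx 140.85$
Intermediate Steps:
$G{\left(o \right)} = 9$ ($G{\left(o \right)} = 3^{2} = 9$)
$W{\left(D \right)} = \left(-4 + D\right) \left(4 + D\right)$ ($W{\left(D \right)} = \left(4 + D\right) \left(-4 + D\right) = \left(-4 + D\right) \left(4 + D\right)$)
$p{\left(t \right)} = \frac{1}{-7 + t^{2}}$ ($p{\left(t \right)} = \frac{1}{\left(-16 + t^{2}\right) + 9} = \frac{1}{-7 + t^{2}}$)
$p{\left(\frac{7}{12} \right)} - -141 = \frac{1}{-7 + \left(\frac{7}{12}\right)^{2}} - -141 = \frac{1}{-7 + \left(7 \cdot \frac{1}{12}\right)^{2}} + 141 = \frac{1}{-7 + \left(\frac{7}{12}\right)^{2}} + 141 = \frac{1}{-7 + \frac{49}{144}} + 141 = \frac{1}{- \frac{959}{144}} + 141 = - \frac{144}{959} + 141 = \frac{135075}{959}$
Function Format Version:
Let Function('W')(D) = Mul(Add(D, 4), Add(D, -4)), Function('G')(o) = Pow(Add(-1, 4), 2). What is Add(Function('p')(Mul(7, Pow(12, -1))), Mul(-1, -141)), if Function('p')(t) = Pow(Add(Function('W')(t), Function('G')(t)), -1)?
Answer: Rational(135075, 959) ≈ 140.85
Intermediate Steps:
Function('G')(o) = 9 (Function('G')(o) = Pow(3, 2) = 9)
Function('W')(D) = Mul(Add(-4, D), Add(4, D)) (Function('W')(D) = Mul(Add(4, D), Add(-4, D)) = Mul(Add(-4, D), Add(4, D)))
Function('p')(t) = Pow(Add(-7, Pow(t, 2)), -1) (Function('p')(t) = Pow(Add(Add(-16, Pow(t, 2)), 9), -1) = Pow(Add(-7, Pow(t, 2)), -1))
Add(Function('p')(Mul(7, Pow(12, -1))), Mul(-1, -141)) = Add(Pow(Add(-7, Pow(Mul(7, Pow(12, -1)), 2)), -1), Mul(-1, -141)) = Add(Pow(Add(-7, Pow(Mul(7, Rational(1, 12)), 2)), -1), 141) = Add(Pow(Add(-7, Pow(Rational(7, 12), 2)), -1), 141) = Add(Pow(Add(-7, Rational(49, 144)), -1), 141) = Add(Pow(Rational(-959, 144), -1), 141) = Add(Rational(-144, 959), 141) = Rational(135075, 959)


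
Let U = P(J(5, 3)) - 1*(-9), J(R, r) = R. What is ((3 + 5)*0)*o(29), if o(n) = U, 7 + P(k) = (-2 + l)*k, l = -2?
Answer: 0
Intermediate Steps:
P(k) = -7 - 4*k (P(k) = -7 + (-2 - 2)*k = -7 - 4*k)
U = -18 (U = (-7 - 4*5) - 1*(-9) = (-7 - 20) + 9 = -27 + 9 = -18)
o(n) = -18
((3 + 5)*0)*o(29) = ((3 + 5)*0)*(-18) = (8*0)*(-18) = 0*(-18) = 0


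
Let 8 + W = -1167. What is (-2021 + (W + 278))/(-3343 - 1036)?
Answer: 2918/4379 ≈ 0.66636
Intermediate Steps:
W = -1175 (W = -8 - 1167 = -1175)
(-2021 + (W + 278))/(-3343 - 1036) = (-2021 + (-1175 + 278))/(-3343 - 1036) = (-2021 - 897)/(-4379) = -2918*(-1/4379) = 2918/4379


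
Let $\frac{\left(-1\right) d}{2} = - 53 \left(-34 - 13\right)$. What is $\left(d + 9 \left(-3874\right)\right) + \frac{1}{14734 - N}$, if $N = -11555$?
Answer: $- \frac{1047564071}{26289} \approx -39848.0$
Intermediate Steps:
$d = -4982$ ($d = - 2 \left(- 53 \left(-34 - 13\right)\right) = - 2 \left(\left(-53\right) \left(-47\right)\right) = \left(-2\right) 2491 = -4982$)
$\left(d + 9 \left(-3874\right)\right) + \frac{1}{14734 - N} = \left(-4982 + 9 \left(-3874\right)\right) + \frac{1}{14734 - -11555} = \left(-4982 - 34866\right) + \frac{1}{14734 + 11555} = -39848 + \frac{1}{26289} = - \frac{1047564071}{26289}$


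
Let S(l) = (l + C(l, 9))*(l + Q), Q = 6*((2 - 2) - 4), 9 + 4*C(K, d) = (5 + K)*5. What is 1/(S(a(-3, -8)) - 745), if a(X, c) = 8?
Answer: -1/1097 ≈ -0.00091158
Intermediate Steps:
C(K, d) = 4 + 5*K/4 (C(K, d) = -9/4 + ((5 + K)*5)/4 = -9/4 + (25 + 5*K)/4 = -9/4 + (25/4 + 5*K/4) = 4 + 5*K/4)
Q = -24 (Q = 6*(0 - 4) = 6*(-4) = -24)
S(l) = (-24 + l)*(4 + 9*l/4) (S(l) = (l + (4 + 5*l/4))*(l - 24) = (4 + 9*l/4)*(-24 + l) = (-24 + l)*(4 + 9*l/4))
1/(S(a(-3, -8)) - 745) = 1/((-96 - 50*8 + (9/4)*8**2) - 745) = 1/((-96 - 400 + (9/4)*64) - 745) = 1/((-96 - 400 + 144) - 745) = 1/(-352 - 745) = 1/(-1097) = -1/1097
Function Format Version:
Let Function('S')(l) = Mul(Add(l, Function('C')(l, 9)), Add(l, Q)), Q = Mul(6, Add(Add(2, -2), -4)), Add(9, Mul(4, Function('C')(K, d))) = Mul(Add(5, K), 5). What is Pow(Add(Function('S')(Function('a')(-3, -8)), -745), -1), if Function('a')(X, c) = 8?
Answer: Rational(-1, 1097) ≈ -0.00091158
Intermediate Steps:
Function('C')(K, d) = Add(4, Mul(Rational(5, 4), K)) (Function('C')(K, d) = Add(Rational(-9, 4), Mul(Rational(1, 4), Mul(Add(5, K), 5))) = Add(Rational(-9, 4), Mul(Rational(1, 4), Add(25, Mul(5, K)))) = Add(Rational(-9, 4), Add(Rational(25, 4), Mul(Rational(5, 4), K))) = Add(4, Mul(Rational(5, 4), K)))
Q = -24 (Q = Mul(6, Add(0, -4)) = Mul(6, -4) = -24)
Function('S')(l) = Mul(Add(-24, l), Add(4, Mul(Rational(9, 4), l))) (Function('S')(l) = Mul(Add(l, Add(4, Mul(Rational(5, 4), l))), Add(l, -24)) = Mul(Add(4, Mul(Rational(9, 4), l)), Add(-24, l)) = Mul(Add(-24, l), Add(4, Mul(Rational(9, 4), l))))
Pow(Add(Function('S')(Function('a')(-3, -8)), -745), -1) = Pow(Add(Add(-96, Mul(-50, 8), Mul(Rational(9, 4), Pow(8, 2))), -745), -1) = Pow(Add(Add(-96, -400, Mul(Rational(9, 4), 64)), -745), -1) = Pow(Add(Add(-96, -400, 144), -745), -1) = Pow(Add(-352, -745), -1) = Pow(-1097, -1) = Rational(-1, 1097)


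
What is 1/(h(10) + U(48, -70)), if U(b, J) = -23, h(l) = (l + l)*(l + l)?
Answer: 1/377 ≈ 0.0026525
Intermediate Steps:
h(l) = 4*l² (h(l) = (2*l)*(2*l) = 4*l²)
1/(h(10) + U(48, -70)) = 1/(4*10² - 23) = 1/(4*100 - 23) = 1/(400 - 23) = 1/377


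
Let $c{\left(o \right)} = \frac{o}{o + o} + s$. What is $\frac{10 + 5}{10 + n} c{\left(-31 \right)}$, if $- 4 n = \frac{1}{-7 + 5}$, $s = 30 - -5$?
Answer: $\frac{1420}{27} \approx 52.593$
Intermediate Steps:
$s = 35$ ($s = 30 + 5 = 35$)
$n = \frac{1}{8}$ ($n = - \frac{1}{4 \left(-7 + 5\right)} = - \frac{1}{4 \left(-2\right)} = \left(- \frac{1}{4}\right) \left(- \frac{1}{2}\right) = \frac{1}{8} \approx 0.125$)
$c{\left(o \right)} = \frac{71}{2}$ ($c{\left(o \right)} = \frac{o}{o + o} + 35 = \frac{o}{2 o} + 35 = \frac{1}{2 o} o + 35 = \frac{1}{2} + 35 = \frac{71}{2}$)
$\frac{10 + 5}{10 + n} c{\left(-31 \right)} = \frac{10 + 5}{10 + \frac{1}{8}} \cdot \frac{71}{2} = \frac{15}{\frac{81}{8}} \cdot \frac{71}{2} = 15 \cdot \frac{8}{81} \cdot \frac{71}{2} = \frac{40}{27} \cdot \frac{71}{2} = \frac{1420}{27}$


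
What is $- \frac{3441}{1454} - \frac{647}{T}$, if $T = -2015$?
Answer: $- \frac{5992877}{2929810} \approx -2.0455$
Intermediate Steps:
$- \frac{3441}{1454} - \frac{647}{T} = - \frac{3441}{1454} - \frac{647}{-2015} = \left(-3441\right) \frac{1}{1454} - - \frac{647}{2015} = - \frac{3441}{1454} + \frac{647}{2015} = - \frac{5992877}{2929810}$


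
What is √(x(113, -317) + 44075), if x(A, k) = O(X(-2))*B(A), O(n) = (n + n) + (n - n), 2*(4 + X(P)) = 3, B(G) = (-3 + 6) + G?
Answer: √43495 ≈ 208.55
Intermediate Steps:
B(G) = 3 + G
X(P) = -5/2 (X(P) = -4 + (½)*3 = -4 + 3/2 = -5/2)
O(n) = 2*n (O(n) = 2*n + 0 = 2*n)
x(A, k) = -15 - 5*A (x(A, k) = (2*(-5/2))*(3 + A) = -5*(3 + A) = -15 - 5*A)
√(x(113, -317) + 44075) = √((-15 - 5*113) + 44075) = √((-15 - 565) + 44075) = √(-580 + 44075) = √43495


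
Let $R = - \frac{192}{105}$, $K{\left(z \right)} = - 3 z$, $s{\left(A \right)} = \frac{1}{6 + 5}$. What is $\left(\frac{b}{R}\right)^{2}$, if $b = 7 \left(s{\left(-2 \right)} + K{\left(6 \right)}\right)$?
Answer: $\frac{2329510225}{495616} \approx 4700.2$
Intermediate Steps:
$s{\left(A \right)} = \frac{1}{11}$
$b = - \frac{1379}{11}$ ($b = 7 \left(\frac{1}{11} - 18\right) = 7 \left(- \frac{197}{11}\right) = - \frac{1379}{11} \approx -125.36$)
$R = - \frac{64}{35}$ ($R = \left(-192\right) \frac{1}{105} = - \frac{64}{35} \approx -1.8286$)
$\left(\frac{b}{R}\right)^{2} = \left(- \frac{1379}{11 \left(- \frac{64}{35}\right)}\right)^{2} = \left(\left(- \frac{1379}{11}\right) \left(- \frac{35}{64}\right)\right)^{2} = \left(\frac{48265}{704}\right)^{2} = \frac{2329510225}{495616}$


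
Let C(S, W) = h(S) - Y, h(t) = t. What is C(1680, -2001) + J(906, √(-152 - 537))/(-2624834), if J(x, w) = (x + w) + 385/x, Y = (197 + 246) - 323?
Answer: 3709834561019/2378099604 - I*√689/2624834 ≈ 1560.0 - 1.0e-5*I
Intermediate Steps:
Y = 120 (Y = 443 - 323 = 120)
C(S, W) = -120 + S (C(S, W) = S - 1*120 = S - 120 = -120 + S)
J(x, w) = w + x + 385/x (J(x, w) = (w + x) + 385/x = w + x + 385/x)
C(1680, -2001) + J(906, √(-152 - 537))/(-2624834) = (-120 + 1680) + (√(-152 - 537) + 906 + 385/906)/(-2624834) = 1560 + (√(-689) + 906 + 385*(1/906))*(-1/2624834) = 1560 + (I*√689 + 906 + 385/906)*(-1/2624834) = 1560 + (821221/906 + I*√689)*(-1/2624834) = 1560 + (-821221/2378099604 - I*√689/2624834) = 3709834561019/2378099604 - I*√689/2624834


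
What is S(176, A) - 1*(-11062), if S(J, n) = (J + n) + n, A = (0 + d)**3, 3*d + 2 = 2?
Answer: 11238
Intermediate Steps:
d = 0 (d = -2/3 + (1/3)*2 = -2/3 + 2/3 = 0)
A = 0 (A = (0 + 0)**3 = 0**3 = 0)
S(J, n) = J + 2*n
S(176, A) - 1*(-11062) = (176 + 2*0) - 1*(-11062) = (176 + 0) + 11062 = 176 + 11062 = 11238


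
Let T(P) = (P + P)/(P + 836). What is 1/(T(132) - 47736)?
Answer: -11/525093 ≈ -2.0949e-5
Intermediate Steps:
T(P) = 2*P/(836 + P) (T(P) = (2*P)/(836 + P) = 2*P/(836 + P))
1/(T(132) - 47736) = 1/(2*132/(836 + 132) - 47736) = 1/(2*132/968 - 47736) = 1/(2*132*(1/968) - 47736) = 1/(3/11 - 47736) = 1/(-525093/11) = -11/525093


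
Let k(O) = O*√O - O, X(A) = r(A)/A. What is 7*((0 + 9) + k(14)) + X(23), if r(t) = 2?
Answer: -803/23 + 98*√14 ≈ 331.77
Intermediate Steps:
X(A) = 2/A
k(O) = O^(3/2) - O
7*((0 + 9) + k(14)) + X(23) = 7*((0 + 9) + (14^(3/2) - 1*14)) + 2/23 = 7*(9 + (14*√14 - 14)) + 2*(1/23) = 7*(9 + (-14 + 14*√14)) + 2/23 = 7*(-5 + 14*√14) + 2/23 = (-35 + 98*√14) + 2/23 = -803/23 + 98*√14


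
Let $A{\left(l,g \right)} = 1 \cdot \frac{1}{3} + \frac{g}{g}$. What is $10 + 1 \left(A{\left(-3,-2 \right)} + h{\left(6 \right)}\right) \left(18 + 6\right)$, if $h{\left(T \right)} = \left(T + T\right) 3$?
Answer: $906$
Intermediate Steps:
$h{\left(T \right)} = 6 T$ ($h{\left(T \right)} = 2 T 3 = 6 T$)
$A{\left(l,g \right)} = \frac{4}{3}$ ($A{\left(l,g \right)} = 1 \cdot \frac{1}{3} + 1 = \frac{1}{3} + 1 = \frac{4}{3}$)
$10 + 1 \left(A{\left(-3,-2 \right)} + h{\left(6 \right)}\right) \left(18 + 6\right) = 10 + 1 \left(\frac{4}{3} + 6 \cdot 6\right) \left(18 + 6\right) = 10 + 1 \left(\frac{4}{3} + 36\right) 24 = 10 + 1 \cdot \frac{112}{3} \cdot 24 = 10 + \frac{112}{3} \cdot 24 = 10 + 896 = 906$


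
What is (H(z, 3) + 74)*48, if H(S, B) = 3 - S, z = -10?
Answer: 4176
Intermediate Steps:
(H(z, 3) + 74)*48 = ((3 - 1*(-10)) + 74)*48 = ((3 + 10) + 74)*48 = (13 + 74)*48 = 87*48 = 4176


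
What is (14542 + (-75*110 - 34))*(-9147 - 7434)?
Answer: -103763898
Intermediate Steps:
(14542 + (-75*110 - 34))*(-9147 - 7434) = (14542 + (-8250 - 34))*(-16581) = (14542 - 8284)*(-16581) = 6258*(-16581) = -103763898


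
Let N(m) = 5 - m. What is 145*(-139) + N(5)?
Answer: -20155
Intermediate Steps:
145*(-139) + N(5) = 145*(-139) + (5 - 1*5) = -20155 + (5 - 5) = -20155 + 0 = -20155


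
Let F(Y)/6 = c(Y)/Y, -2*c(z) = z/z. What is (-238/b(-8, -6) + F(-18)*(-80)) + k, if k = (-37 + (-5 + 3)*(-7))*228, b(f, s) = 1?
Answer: -16486/3 ≈ -5495.3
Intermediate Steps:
c(z) = -½ (c(z) = -z/(2*z) = -½*1 = -½)
F(Y) = -3/Y (F(Y) = 6*(-1/(2*Y)) = -3/Y)
k = -5244 (k = (-37 - 2*(-7))*228 = (-37 + 14)*228 = -23*228 = -5244)
(-238/b(-8, -6) + F(-18)*(-80)) + k = (-238/1 - 3/(-18)*(-80)) - 5244 = (-238*1 - 3*(-1/18)*(-80)) - 5244 = (-238 + (⅙)*(-80)) - 5244 = (-238 - 40/3) - 5244 = -754/3 - 5244 = -16486/3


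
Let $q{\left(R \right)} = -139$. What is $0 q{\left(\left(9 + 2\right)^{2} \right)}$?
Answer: $0$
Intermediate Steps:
$0 q{\left(\left(9 + 2\right)^{2} \right)} = 0 \left(-139\right) = 0$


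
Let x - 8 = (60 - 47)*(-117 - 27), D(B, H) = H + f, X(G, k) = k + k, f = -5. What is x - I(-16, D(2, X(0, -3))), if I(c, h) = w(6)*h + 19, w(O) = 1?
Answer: -1872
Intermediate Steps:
X(G, k) = 2*k
D(B, H) = -5 + H (D(B, H) = H - 5 = -5 + H)
I(c, h) = 19 + h (I(c, h) = 1*h + 19 = h + 19 = 19 + h)
x = -1864 (x = 8 + (60 - 47)*(-117 - 27) = 8 + 13*(-144) = 8 - 1872 = -1864)
x - I(-16, D(2, X(0, -3))) = -1864 - (19 + (-5 + 2*(-3))) = -1864 - (19 + (-5 - 6)) = -1864 - (19 - 11) = -1864 - 1*8 = -1864 - 8 = -1872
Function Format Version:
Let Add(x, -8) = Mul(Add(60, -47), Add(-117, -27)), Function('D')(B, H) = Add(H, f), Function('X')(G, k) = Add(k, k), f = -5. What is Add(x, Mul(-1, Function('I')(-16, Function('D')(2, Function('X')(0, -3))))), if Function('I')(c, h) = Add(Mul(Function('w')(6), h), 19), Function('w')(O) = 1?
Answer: -1872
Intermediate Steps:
Function('X')(G, k) = Mul(2, k)
Function('D')(B, H) = Add(-5, H) (Function('D')(B, H) = Add(H, -5) = Add(-5, H))
Function('I')(c, h) = Add(19, h) (Function('I')(c, h) = Add(Mul(1, h), 19) = Add(h, 19) = Add(19, h))
x = -1864 (x = Add(8, Mul(Add(60, -47), Add(-117, -27))) = Add(8, Mul(13, -144)) = Add(8, -1872) = -1864)
Add(x, Mul(-1, Function('I')(-16, Function('D')(2, Function('X')(0, -3))))) = Add(-1864, Mul(-1, Add(19, Add(-5, Mul(2, -3))))) = Add(-1864, Mul(-1, Add(19, Add(-5, -6)))) = Add(-1864, Mul(-1, Add(19, -11))) = Add(-1864, Mul(-1, 8)) = Add(-1864, -8) = -1872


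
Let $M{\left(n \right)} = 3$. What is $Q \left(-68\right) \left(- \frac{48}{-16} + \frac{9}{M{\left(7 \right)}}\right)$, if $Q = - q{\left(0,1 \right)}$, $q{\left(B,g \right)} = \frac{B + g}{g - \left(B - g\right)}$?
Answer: $204$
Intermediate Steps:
$q{\left(B,g \right)} = \frac{B + g}{- B + 2 g}$
$Q = - \frac{1}{2}$ ($Q = - \frac{0 + 1}{\left(-1\right) 0 + 2 \cdot 1} = - \frac{1}{0 + 2} = - \frac{1}{2} \approx -0.5$)
$Q \left(-68\right) \left(- \frac{48}{-16} + \frac{9}{M{\left(7 \right)}}\right) = \left(- \frac{1}{2}\right) \left(-68\right) \left(- \frac{48}{-16} + \frac{9}{3}\right) = 34 \left(\left(-48\right) \left(- \frac{1}{16}\right) + 9 \cdot \frac{1}{3}\right) = 34 \left(3 + 3\right) = 34 \cdot 6 = 204$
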